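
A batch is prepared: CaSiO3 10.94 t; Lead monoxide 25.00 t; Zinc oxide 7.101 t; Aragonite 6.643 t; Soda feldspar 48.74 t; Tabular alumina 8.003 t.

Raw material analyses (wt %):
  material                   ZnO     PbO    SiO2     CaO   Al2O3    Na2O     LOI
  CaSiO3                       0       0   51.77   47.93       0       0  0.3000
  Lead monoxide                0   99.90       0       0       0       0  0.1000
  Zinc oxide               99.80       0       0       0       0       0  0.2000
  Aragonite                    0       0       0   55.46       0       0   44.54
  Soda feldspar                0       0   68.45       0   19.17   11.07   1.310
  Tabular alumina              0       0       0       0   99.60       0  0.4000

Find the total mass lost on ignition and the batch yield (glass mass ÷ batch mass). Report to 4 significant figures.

LOI loss = 3.701 t; glass = 102.7 t; yield = 96.52%

Working values are printed, rounded to 4 significant figures, when written out — each numeric step maintains exact precision at all times; each reported number is rounded a single time. All derived quantities, which include the totals, ignition loss, yield, the six compositions, glass mass, are rebuilt in full float precision, exactly as shown in question or answer, from the batch weights for 102.7 t of glass.
Material-by-material LOI:
  CaSiO3: 10.94 × 0.003000 = 0.03282 t
  Lead monoxide: 25.00 × 0.001000 = 0.02500 t
  Zinc oxide: 7.101 × 0.002000 = 0.01420 t
  Aragonite: 6.643 × 0.4454 = 2.959 t
  Soda feldspar: 48.74 × 0.01310 = 0.6385 t
  Tabular alumina: 8.003 × 0.004000 = 0.03201 t
Total LOI = 3.701 t
Glass = batch − LOI = 106.4 − 3.701 = 102.7 t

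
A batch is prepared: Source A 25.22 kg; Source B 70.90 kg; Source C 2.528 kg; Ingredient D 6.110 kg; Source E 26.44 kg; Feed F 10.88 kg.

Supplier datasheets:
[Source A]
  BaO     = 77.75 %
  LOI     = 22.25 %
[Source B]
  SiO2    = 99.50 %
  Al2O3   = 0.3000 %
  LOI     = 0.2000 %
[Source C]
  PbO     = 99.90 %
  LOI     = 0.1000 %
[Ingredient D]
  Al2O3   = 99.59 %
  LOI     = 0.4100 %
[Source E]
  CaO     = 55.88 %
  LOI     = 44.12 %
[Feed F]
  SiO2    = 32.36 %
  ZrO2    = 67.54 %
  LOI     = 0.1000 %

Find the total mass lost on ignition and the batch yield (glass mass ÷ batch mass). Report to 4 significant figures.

Working values are printed with 4-significant-digit rounding at each printed step. The working math carries full float precision throughout; every reported number receives exactly one rounding — derived quantities, which include the yield, six oxide percentages, the totals, ignition loss, glass mass, are carried in exact precision, precisely as stated by problem or answer, starting from the weights per 124.6 kg of glass.
Loss on ignition, line by line:
  Source A: 25.22 × 0.2225 = 5.611 kg
  Source B: 70.90 × 0.002000 = 0.1418 kg
  Source C: 2.528 × 0.001000 = 0.002528 kg
  Ingredient D: 6.110 × 0.004100 = 0.02505 kg
  Source E: 26.44 × 0.4412 = 11.67 kg
  Feed F: 10.88 × 0.001000 = 0.01088 kg
Total LOI = 17.46 kg
Glass = batch − LOI = 142.1 − 17.46 = 124.6 kg

LOI loss = 17.46 kg; glass = 124.6 kg; yield = 87.71%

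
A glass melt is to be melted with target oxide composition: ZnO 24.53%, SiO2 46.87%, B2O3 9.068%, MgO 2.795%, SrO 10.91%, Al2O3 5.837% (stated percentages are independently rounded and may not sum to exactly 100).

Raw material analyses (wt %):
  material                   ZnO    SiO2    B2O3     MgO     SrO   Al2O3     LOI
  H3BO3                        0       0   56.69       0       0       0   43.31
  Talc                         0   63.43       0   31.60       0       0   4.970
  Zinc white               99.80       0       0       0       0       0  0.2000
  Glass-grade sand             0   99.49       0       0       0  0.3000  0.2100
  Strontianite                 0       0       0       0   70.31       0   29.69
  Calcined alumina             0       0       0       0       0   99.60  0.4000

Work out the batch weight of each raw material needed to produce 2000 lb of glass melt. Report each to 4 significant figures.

The working math carries exact precision end to end — intermediates are displayed, rounded to 4 significant digits, in the printout. A single rounding produces each reported value. All derived quantities are rebuilt from the weighed amounts per 2000 lb of glass in full precision (yield, LOI, the six compositions, net glass mass, the totals), as they appear in problem or answer.
The oxide mass targets at 2000 lb glass melt:
  ZnO: 24.53% × 2000 = 490.6 lb
  SiO2: 46.87% × 2000 = 937.4 lb
  B2O3: 9.068% × 2000 = 181.4 lb
  MgO: 2.795% × 2000 = 55.90 lb
  SrO: 10.91% × 2000 = 218.2 lb
  Al2O3: 5.837% × 2000 = 116.7 lb
Mass-balance tally per oxide applying the batch weights above, relative to the basis at hand (every target is met by its sum within answer rounding):
  ZnO: 491.6·0.9980 = 490.6 lb (target 490.6 lb)
  SiO2: 176.9·0.6343 + 829.4·0.9949 = 937.4 lb (target 937.4 lb)
  B2O3: 319.9·0.5669 = 181.4 lb (target 181.4 lb)
  MgO: 176.9·0.3160 = 55.90 lb (target 55.90 lb)
  SrO: 310.3·0.7031 = 218.2 lb (target 218.2 lb)
  Al2O3: 829.4·0.003000 + 114.7·0.9960 = 116.7 lb (target 116.7 lb)
Glass mass check: batch Σ − ignition loss = 2000 lb (targets for the oxides total 2000 lb; stated basis 2000 lb — any gap is answer rounding).
Summing the batch: Σ batch = 2243 lb; LOI removed, Σ of batch·LOI: 242.7 lb; the yield ratio, glass ÷ batch: 89.18%.

Batch per 2000 lb glass melt:
  H3BO3: 319.9 lb
  Talc: 176.9 lb
  Zinc white: 491.6 lb
  Glass-grade sand: 829.4 lb
  Strontianite: 310.3 lb
  Calcined alumina: 114.7 lb
Total batch = 2243 lb; LOI loss = 242.7 lb; yield = 89.18%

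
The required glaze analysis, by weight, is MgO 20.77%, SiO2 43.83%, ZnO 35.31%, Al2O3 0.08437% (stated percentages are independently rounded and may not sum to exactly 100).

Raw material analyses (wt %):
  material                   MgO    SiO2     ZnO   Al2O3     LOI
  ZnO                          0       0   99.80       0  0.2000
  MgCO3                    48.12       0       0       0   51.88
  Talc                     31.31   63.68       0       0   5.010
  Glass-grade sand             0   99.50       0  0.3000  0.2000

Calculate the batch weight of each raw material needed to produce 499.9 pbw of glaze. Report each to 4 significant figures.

Batch per 499.9 pbw glaze:
  ZnO: 176.9 pbw
  MgCO3: 134.8 pbw
  Talc: 124.4 pbw
  Glass-grade sand: 140.6 pbw
Total batch = 576.7 pbw; LOI loss = 76.80 pbw; yield = 86.68%

The intermediate values are shown rounded to four significant digits at each printed step. The whole derivation holds exact precision through every step. Each reported figure takes a single rounding. Derived quantities (net glass mass, the totals, ignition loss, yield, four oxide percentages) are carried from the weighed amounts for 499.9 pbw of glass in exact precision precisely as stated by problem or answer.
Target masses of each oxide per 499.9 pbw glaze:
  MgO: 20.77% × 499.9 = 103.8 pbw
  SiO2: 43.83% × 499.9 = 219.1 pbw
  ZnO: 35.31% × 499.9 = 176.5 pbw
  Al2O3: 0.08437% × 499.9 = 0.4218 pbw
Sums-versus-targets review per the reported batch figures, relative to the basis at hand (each sum matches its target mass inside rounding margins):
  MgO: 134.8·0.4812 + 124.4·0.3131 = 103.8 pbw (target 103.8 pbw)
  SiO2: 124.4·0.6368 + 140.6·0.9950 = 219.1 pbw (target 219.1 pbw)
  ZnO: 176.9·0.9980 = 176.5 pbw (target 176.5 pbw)
  Al2O3: 140.6·0.003000 = 0.4218 pbw (target 0.4218 pbw)
The glass-mass cross-check: batch total minus LOI = 499.9 pbw (per-oxide target masses sum to 499.9 pbw; stated basis 499.9 pbw — rounding explains the deltas).
Batch total: Σ batch = 576.7 pbw; Σ batch·LOI gives LOI loss = 76.80 pbw; yield: glass divided by total = 86.68%.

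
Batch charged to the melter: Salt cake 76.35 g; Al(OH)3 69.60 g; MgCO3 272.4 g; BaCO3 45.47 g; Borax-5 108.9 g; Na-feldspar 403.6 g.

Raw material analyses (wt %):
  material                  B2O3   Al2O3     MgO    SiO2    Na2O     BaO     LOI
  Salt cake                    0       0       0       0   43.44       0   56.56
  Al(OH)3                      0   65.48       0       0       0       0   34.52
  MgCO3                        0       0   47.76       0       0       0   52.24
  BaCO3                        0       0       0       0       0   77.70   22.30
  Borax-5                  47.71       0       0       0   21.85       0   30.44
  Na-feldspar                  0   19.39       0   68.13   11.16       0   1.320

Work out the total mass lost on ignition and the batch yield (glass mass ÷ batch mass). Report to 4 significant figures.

In-progress results are shown rounded to 4 significant digits when written out — full float precision is carried through every step; a single rounding completes each reported number; derived quantities (yield, totals, net glass mass, the six compositions, ignition loss) are computed in full precision starting from the weights for 718.2 g of glass, exactly as printed in question or answer.
Per-material ignition loss:
  Salt cake: 76.35 × 0.5656 = 43.18 g
  Al(OH)3: 69.60 × 0.3452 = 24.03 g
  MgCO3: 272.4 × 0.5224 = 142.3 g
  BaCO3: 45.47 × 0.2230 = 10.14 g
  Borax-5: 108.9 × 0.3044 = 33.15 g
  Na-feldspar: 403.6 × 0.01320 = 5.328 g
Total LOI = 258.1 g
Glass = batch − LOI = 976.3 − 258.1 = 718.2 g

LOI loss = 258.1 g; glass = 718.2 g; yield = 73.56%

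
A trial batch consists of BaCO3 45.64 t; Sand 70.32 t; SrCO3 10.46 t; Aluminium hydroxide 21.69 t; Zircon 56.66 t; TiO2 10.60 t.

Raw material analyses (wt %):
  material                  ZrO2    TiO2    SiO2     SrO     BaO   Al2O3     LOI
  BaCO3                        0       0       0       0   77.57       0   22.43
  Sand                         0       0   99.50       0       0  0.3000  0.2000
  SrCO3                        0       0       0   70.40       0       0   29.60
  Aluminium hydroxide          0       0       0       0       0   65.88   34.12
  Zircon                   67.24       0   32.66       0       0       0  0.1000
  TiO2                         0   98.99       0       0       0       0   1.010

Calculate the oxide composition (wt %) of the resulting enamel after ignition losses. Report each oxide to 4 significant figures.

Glass mass = 194.3 t (batch 215.4 − LOI 21.04).
Composition: ZrO2 19.60%, TiO2 5.399%, SiO2 45.53%, SrO 3.789%, BaO 18.22%, Al2O3 7.462%

The working math holds full float precision through the solve; the intermediate values appear rounded to 4 significant figures when written out; every reported value undergoes a single rounding; derived quantities, which include totals, six oxide percentages, LOI, yield, net glass mass, are recomputed at full float precision, exactly as shown in the problem or answer text, from the batch weights for 194.3 t of glass.
Oxide-by-oxide delivered mass:
  ZrO2: 56.66·0.6724 = 38.10 t
  TiO2: 10.60·0.9899 = 10.49 t
  SiO2: 70.32·0.9950 + 56.66·0.3266 = 88.47 t
  SrO: 10.46·0.7040 = 7.364 t
  BaO: 45.64·0.7757 = 35.40 t
  Al2O3: 70.32·0.003000 + 21.69·0.6588 = 14.50 t
LOI: 45.64·0.2243 + 70.32·0.002000 + 10.46·0.2960 + 21.69·0.3412 + 56.66·0.001000 + 10.60·0.01010 = 21.04 t
Net of LOI, the glass mass = 215.4 − 21.04 = 194.3 t (matching Σ of the oxides)
percent share: oxide ÷ glass, ×100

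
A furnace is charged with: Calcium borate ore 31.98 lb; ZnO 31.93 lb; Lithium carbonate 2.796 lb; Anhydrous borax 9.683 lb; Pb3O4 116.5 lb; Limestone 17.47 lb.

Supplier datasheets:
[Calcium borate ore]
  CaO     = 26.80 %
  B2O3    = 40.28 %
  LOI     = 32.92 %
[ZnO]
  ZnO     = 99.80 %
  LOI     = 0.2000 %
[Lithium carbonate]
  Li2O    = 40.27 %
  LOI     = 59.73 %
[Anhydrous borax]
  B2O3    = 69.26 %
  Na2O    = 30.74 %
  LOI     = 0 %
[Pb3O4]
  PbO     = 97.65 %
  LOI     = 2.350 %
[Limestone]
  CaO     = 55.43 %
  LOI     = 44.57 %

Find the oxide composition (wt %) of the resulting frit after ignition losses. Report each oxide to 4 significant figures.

The intermediate values are shown, rounded to 4 significant digits, as written — the working math holds full precision from first step to last. Every reported number takes just one rounding — all derived quantities, which include totals, the six compositions, ignition loss, the yield, net glass mass, are rebuilt at exact precision, exactly as shown in question or answer, from the batch weights on 187.6 lb of glass.
Per-oxide mass from batch:
  ZnO: 31.93·0.9980 = 31.87 lb
  PbO: 116.5·0.9765 = 113.8 lb
  CaO: 31.98·0.2680 + 17.47·0.5543 = 18.25 lb
  B2O3: 31.98·0.4028 + 9.683·0.6926 = 19.59 lb
  Li2O: 2.796·0.4027 = 1.126 lb
  Na2O: 9.683·0.3074 = 2.977 lb
LOI: 31.98·0.3292 + 31.93·0.002000 + 2.796·0.5973 + 116.5·0.02350 + 17.47·0.4457 = 22.79 lb
The glass mass, total less LOI, = 210.4 − 22.79 = 187.6 lb (matching Σ of the oxides)
wt % = oxide mass / glass mass × 100

Glass mass = 187.6 lb (batch 210.4 − LOI 22.79).
Composition: ZnO 16.99%, PbO 60.65%, CaO 9.732%, B2O3 10.44%, Li2O 0.6003%, Na2O 1.587%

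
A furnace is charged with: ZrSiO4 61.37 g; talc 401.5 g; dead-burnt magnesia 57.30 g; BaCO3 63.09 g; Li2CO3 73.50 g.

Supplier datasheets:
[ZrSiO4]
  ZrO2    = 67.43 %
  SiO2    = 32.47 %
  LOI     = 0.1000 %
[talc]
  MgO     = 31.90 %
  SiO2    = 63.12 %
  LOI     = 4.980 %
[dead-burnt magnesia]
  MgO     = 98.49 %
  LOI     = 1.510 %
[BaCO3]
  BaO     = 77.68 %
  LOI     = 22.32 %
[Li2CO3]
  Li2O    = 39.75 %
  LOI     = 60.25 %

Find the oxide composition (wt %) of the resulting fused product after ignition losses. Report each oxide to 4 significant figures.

Mid-chain values appear with 4-significant-figure rounding in the printout — the whole derivation keeps full float precision at every stage; a single rounding yields every reported figure; derived quantities, which include totals, yield, the five compositions, glass mass, ignition loss, are computed in full precision, as quoted within problem or answer, starting from the weights at 577.5 g of glass.
Delivered oxide masses:
  MgO: 401.5·0.3190 + 57.30·0.9849 = 184.5 g
  BaO: 63.09·0.7768 = 49.01 g
  ZrO2: 61.37·0.6743 = 41.38 g
  Li2O: 73.50·0.3975 = 29.22 g
  SiO2: 61.37·0.3247 + 401.5·0.6312 = 273.4 g
LOI: 61.37·0.001000 + 401.5·0.04980 + 57.30·0.01510 + 63.09·0.2232 + 73.50·0.6025 = 79.29 g
Net of LOI, the glass mass = 656.8 − 79.29 = 577.5 g (= the summed oxide contributions)
each wt % is 100 × oxide ÷ glass

Glass mass = 577.5 g (batch 656.8 − LOI 79.29).
Composition: MgO 31.95%, BaO 8.487%, ZrO2 7.166%, Li2O 5.059%, SiO2 47.34%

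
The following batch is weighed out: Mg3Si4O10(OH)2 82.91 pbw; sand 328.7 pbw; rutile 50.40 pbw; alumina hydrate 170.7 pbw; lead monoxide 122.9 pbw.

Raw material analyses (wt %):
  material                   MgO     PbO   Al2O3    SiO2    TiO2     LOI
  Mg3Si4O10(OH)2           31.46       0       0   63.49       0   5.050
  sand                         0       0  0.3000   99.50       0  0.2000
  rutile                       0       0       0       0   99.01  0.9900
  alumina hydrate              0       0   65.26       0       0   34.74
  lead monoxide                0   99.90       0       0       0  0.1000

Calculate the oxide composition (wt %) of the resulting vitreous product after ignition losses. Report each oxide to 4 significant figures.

All arithmetic maintains exact precision through every step; mid-chain values are printed, rounded to 4 significant digits, in the working — a single rounding completes each reported number — all derived quantities are re-derived starting from the weights on 690.8 pbw of glass at full precision (LOI, the yield, the totals, five oxide percentages, net glass mass) as quoted within the problem or answer text.
Oxide-by-oxide delivered mass:
  MgO: 82.91·0.3146 = 26.08 pbw
  PbO: 122.9·0.9990 = 122.8 pbw
  Al2O3: 328.7·0.003000 + 170.7·0.6526 = 112.4 pbw
  SiO2: 82.91·0.6349 + 328.7·0.9950 = 379.7 pbw
  TiO2: 50.40·0.9901 = 49.90 pbw
LOI: 82.91·0.05050 + 328.7·0.002000 + 50.40·0.009900 + 170.7·0.3474 + 122.9·0.001000 = 64.77 pbw
The glass mass, total less LOI, = 755.6 − 64.77 = 690.8 pbw (the oxide masses sum to this)
each wt % is 100 × oxide ÷ glass

Glass mass = 690.8 pbw (batch 755.6 − LOI 64.77).
Composition: MgO 3.776%, PbO 17.77%, Al2O3 16.27%, SiO2 54.96%, TiO2 7.223%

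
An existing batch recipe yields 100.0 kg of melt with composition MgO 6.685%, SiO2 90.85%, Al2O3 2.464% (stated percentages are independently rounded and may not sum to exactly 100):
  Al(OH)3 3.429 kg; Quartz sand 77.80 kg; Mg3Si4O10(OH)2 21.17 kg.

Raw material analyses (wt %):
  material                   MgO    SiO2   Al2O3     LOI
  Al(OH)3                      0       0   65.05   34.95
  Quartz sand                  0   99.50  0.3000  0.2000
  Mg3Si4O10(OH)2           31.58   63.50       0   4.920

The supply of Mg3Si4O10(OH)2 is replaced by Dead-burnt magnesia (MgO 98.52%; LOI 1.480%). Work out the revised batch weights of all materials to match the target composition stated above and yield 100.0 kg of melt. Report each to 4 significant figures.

Intermediates appear, rounded to four significant figures, as written. Every computation runs at full float precision in all steps; each reported value is rounded once only; all derived quantities are computed from the weighed amounts on 100.0 kg of glass in full precision (ignition loss, the totals, net glass mass, three oxide percentages, yield) exactly as shown in problem or answer.
The oxide mass targets at 100.0 kg melt:
  MgO: 6.685% × 100.0 = 6.685 kg
  SiO2: 90.85% × 100.0 = 90.85 kg
  Al2O3: 2.464% × 100.0 = 2.464 kg
Mass-balance tally per oxide from the weights as reported, against the basis in use (target by target, the sums agree modulo rounding of the values):
  MgO: 6.785·0.9852 = 6.685 kg (target 6.685 kg)
  SiO2: 91.31·0.9950 = 90.85 kg (target 90.85 kg)
  Al2O3: 3.367·0.6505 + 91.31·0.003000 = 2.464 kg (target 2.464 kg)
Glass mass check: Σ batch − LOI loss = 100.0 kg (oxide target masses add up to 100.0 kg; with the basis standing at 100.0 kg — gaps are rounding artifacts).
Batch total: Σ batch = 101.5 kg; Σ batch·LOI gives LOI loss = 1.460 kg; yield, glass over the total, = 98.56%.

Revised batch per 100.0 kg melt:
  Al(OH)3: 3.367 kg
  Quartz sand: 91.31 kg
  Dead-burnt magnesia: 6.785 kg
Total batch = 101.5 kg; LOI loss = 1.460 kg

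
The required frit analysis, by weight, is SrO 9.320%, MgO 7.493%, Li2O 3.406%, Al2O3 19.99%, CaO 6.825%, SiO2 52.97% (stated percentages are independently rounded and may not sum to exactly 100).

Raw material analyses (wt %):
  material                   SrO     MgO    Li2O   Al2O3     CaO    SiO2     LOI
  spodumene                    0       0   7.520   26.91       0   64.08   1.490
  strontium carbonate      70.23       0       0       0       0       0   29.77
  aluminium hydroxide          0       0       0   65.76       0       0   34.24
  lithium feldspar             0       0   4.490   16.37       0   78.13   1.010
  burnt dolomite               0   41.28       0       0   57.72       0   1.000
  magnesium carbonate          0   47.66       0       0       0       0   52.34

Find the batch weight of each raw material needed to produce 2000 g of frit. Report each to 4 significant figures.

Batch per 2000 g frit:
  spodumene: 188.6 g
  strontium carbonate: 265.4 g
  aluminium hydroxide: 231.8 g
  lithium feldspar: 1201 g
  burnt dolomite: 236.5 g
  magnesium carbonate: 109.6 g
Total batch = 2233 g; LOI loss = 233.0 g; yield = 89.56%

The whole derivation holds full precision end to end — in-progress results appear rounded off to 4 significant digits as written; exactly one rounding goes into each reported value. All derived quantities are recomputed in full float precision (yield, the totals, glass mass, LOI, six oxide percentages) from the weighed amounts on 2000 g of glass, exactly as shown in problem or answer.
Target oxide masses per 2000 g frit:
  SrO: 9.320% × 2000 = 186.4 g
  MgO: 7.493% × 2000 = 149.9 g
  Li2O: 3.406% × 2000 = 68.12 g
  Al2O3: 19.99% × 2000 = 399.8 g
  CaO: 6.825% × 2000 = 136.5 g
  SiO2: 52.97% × 2000 = 1059 g
Balance tally, oxide-wise, per the reported batch figures, against the basis in use (oxide sums agree with the targets given rounding of the digits):
  SrO: 265.4·0.7023 = 186.4 g (target 186.4 g)
  MgO: 236.5·0.4128 + 109.6·0.4766 = 149.9 g (target 149.9 g)
  Li2O: 188.6·0.07520 + 1201·0.04490 = 68.11 g (target 68.12 g)
  Al2O3: 188.6·0.2691 + 231.8·0.6576 + 1201·0.1637 = 399.8 g (target 399.8 g)
  CaO: 236.5·0.5772 = 136.5 g (target 136.5 g)
  SiO2: 188.6·0.6408 + 1201·0.7813 = 1059 g (target 1059 g)
Glass-mass closure: Σ batch − LOI loss = 2000 g (targets for the oxides total 2000 g; versus the stated basis of 2000 g — any gap is answer rounding).
Batch total: Σ batch = 2233 g; LOI loss = Σ batch·LOI = 233.0 g; glass ÷ batch gives a yield of 89.56%.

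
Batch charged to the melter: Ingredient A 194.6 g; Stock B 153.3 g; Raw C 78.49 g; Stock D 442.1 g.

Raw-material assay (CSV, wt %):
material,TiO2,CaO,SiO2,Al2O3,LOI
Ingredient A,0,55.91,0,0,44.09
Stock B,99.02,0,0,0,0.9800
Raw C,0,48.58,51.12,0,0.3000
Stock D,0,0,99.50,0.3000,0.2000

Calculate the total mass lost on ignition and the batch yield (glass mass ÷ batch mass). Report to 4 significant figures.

LOI loss = 88.42 g; glass = 780.1 g; yield = 89.82%

Mid-chain values appear, rounded to 4 significant figures, in the printout; every computation keeps exact precision in all steps; each reported value includes exactly one rounding; derived quantities (yield, four oxide percentages, LOI, totals, glass mass) are rebuilt in full float precision from the weighed amounts for 780.1 g of glass as they appear in either problem or answer.
LOI of each material in turn:
  Ingredient A: 194.6 × 0.4409 = 85.80 g
  Stock B: 153.3 × 0.009800 = 1.502 g
  Raw C: 78.49 × 0.003000 = 0.2355 g
  Stock D: 442.1 × 0.002000 = 0.8842 g
Total LOI = 88.42 g
Glass = batch − LOI = 868.5 − 88.42 = 780.1 g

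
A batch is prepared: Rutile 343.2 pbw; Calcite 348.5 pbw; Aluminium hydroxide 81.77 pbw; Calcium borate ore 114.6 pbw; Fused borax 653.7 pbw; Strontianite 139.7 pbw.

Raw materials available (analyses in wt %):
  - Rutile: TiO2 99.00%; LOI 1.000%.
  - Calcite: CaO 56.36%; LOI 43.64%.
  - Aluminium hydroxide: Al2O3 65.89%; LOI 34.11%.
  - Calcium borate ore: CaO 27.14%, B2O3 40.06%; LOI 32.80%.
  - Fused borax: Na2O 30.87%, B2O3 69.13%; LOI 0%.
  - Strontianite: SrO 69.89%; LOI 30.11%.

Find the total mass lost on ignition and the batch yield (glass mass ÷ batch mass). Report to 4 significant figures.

LOI loss = 263.1 pbw; glass = 1418 pbw; yield = 84.36%

In-progress results are displayed (rounded to 4 significant figures) in the working. All internal work runs at full precision from start to finish. Every reported value takes a single rounding — the derived quantities, which include six oxide percentages, the yield, ignition loss, net glass mass, totals, are computed in full precision, exactly as shown in the problem or answer text, from the batch weights at 1418 pbw of glass.
Each material's LOI contribution:
  Rutile: 343.2 × 0.01000 = 3.432 pbw
  Calcite: 348.5 × 0.4364 = 152.1 pbw
  Aluminium hydroxide: 81.77 × 0.3411 = 27.89 pbw
  Calcium borate ore: 114.6 × 0.3280 = 37.59 pbw
  Fused borax: 653.7 × 0 = 0 pbw
  Strontianite: 139.7 × 0.3011 = 42.06 pbw
Total LOI = 263.1 pbw
Glass = batch − LOI = 1681 − 263.1 = 1418 pbw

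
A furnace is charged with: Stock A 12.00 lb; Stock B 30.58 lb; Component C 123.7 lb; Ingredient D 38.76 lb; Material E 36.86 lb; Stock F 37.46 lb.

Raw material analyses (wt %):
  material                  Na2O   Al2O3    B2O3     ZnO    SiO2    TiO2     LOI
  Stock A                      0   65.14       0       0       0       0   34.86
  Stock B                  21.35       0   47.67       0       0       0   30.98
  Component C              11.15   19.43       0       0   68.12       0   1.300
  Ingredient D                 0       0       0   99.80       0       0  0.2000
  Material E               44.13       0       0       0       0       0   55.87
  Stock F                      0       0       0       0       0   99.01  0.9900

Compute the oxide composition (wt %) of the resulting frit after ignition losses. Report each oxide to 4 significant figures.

Glass mass = 243.1 lb (batch 279.4 − LOI 36.31).
Composition: Na2O 15.05%, Al2O3 13.10%, B2O3 5.998%, ZnO 15.92%, SiO2 34.67%, TiO2 15.26%

All internal work maintains exact precision all the way through. Intermediates are displayed (rounded to 4 significant digits) as written. Every reported result sees exactly one rounding; all derived quantities are computed in full precision (the six compositions, glass mass, the totals, ignition loss, yield) using the weight values per 243.1 lb of glass, as quoted within the question or the answer.
What the batch supplies per oxide:
  Na2O: 30.58·0.2135 + 123.7·0.1115 + 36.86·0.4413 = 36.59 lb
  Al2O3: 12.00·0.6514 + 123.7·0.1943 = 31.85 lb
  B2O3: 30.58·0.4767 = 14.58 lb
  ZnO: 38.76·0.9980 = 38.68 lb
  SiO2: 123.7·0.6812 = 84.26 lb
  TiO2: 37.46·0.9901 = 37.09 lb
LOI: 12.00·0.3486 + 30.58·0.3098 + 123.7·0.01300 + 38.76·0.002000 + 36.86·0.5587 + 37.46·0.009900 = 36.31 lb
Glass = total batch minus LOI = 279.4 − 36.31 = 243.1 lb (equal to the oxide-mass sum)
percent by weight: oxide/glass ×100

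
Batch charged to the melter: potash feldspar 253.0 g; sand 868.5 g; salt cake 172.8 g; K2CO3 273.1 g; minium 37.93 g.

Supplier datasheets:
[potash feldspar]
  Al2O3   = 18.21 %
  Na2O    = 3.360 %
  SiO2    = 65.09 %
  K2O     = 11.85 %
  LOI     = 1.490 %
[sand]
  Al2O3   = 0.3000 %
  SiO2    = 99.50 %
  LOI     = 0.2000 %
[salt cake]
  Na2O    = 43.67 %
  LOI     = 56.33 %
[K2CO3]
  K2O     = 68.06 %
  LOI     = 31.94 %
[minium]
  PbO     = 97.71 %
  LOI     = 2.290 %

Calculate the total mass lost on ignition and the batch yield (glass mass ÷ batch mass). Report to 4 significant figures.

Full float precision is maintained through every step — working values are shown rounded to four significant figures at each printed step — exactly one rounding lands on every reported number — derived quantities are re-derived starting from the weights per 1414 g of glass at full precision (LOI, five oxide percentages, net glass mass, the yield, the totals) as set out in the question or the answer.
Loss on ignition, line by line:
  potash feldspar: 253.0 × 0.01490 = 3.770 g
  sand: 868.5 × 0.002000 = 1.737 g
  salt cake: 172.8 × 0.5633 = 97.34 g
  K2CO3: 273.1 × 0.3194 = 87.23 g
  minium: 37.93 × 0.02290 = 0.8686 g
Total LOI = 190.9 g
Glass = batch − LOI = 1605 − 190.9 = 1414 g

LOI loss = 190.9 g; glass = 1414 g; yield = 88.11%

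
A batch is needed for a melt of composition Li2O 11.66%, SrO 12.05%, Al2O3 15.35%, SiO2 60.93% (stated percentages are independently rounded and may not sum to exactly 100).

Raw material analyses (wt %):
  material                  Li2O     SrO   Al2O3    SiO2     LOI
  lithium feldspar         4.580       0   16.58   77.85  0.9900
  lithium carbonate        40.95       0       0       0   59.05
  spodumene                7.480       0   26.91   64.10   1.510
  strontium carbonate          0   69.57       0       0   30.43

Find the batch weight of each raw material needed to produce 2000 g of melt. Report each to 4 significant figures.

Working values are shown (rounded to 4 significant figures) in the working — the working math maintains full precision end to end — a single rounding finalizes every reported number; derived quantities (totals, ignition loss, yield, the four compositions, net glass mass) are carried in full precision from the weighed amounts at 2000 g of glass exactly as printed in either problem or answer.
Per-oxide target masses for 2000 g melt:
  Li2O: 11.66% × 2000 = 233.2 g
  SrO: 12.05% × 2000 = 241.0 g
  Al2O3: 15.35% × 2000 = 307.0 g
  SiO2: 60.93% × 2000 = 1219 g
Per-oxide balance check from the weights as reported, relative to the basis at hand (sum by sum, the targets are met once rounding is allowed for):
  Li2O: 1271·0.04580 + 362.0·0.4095 + 358.0·0.07480 = 233.2 g (target 233.2 g)
  SrO: 346.4·0.6957 = 241.0 g (target 241.0 g)
  Al2O3: 1271·0.1658 + 358.0·0.2691 = 307.1 g (target 307.0 g)
  SiO2: 1271·0.7785 + 358.0·0.6410 = 1219 g (target 1219 g)
The glass-mass cross-check: the batch minus its LOI: 2000 g (the Σ of target masses is 2000 g; basis as stated: 2000 g — deltas are rounding alone).
Batch grand total — Σ batch = 2337 g; LOI removed, Σ of batch·LOI: 337.2 g; yield, glass over the total, = 85.58%.

Batch per 2000 g melt:
  lithium feldspar: 1271 g
  lithium carbonate: 362.0 g
  spodumene: 358.0 g
  strontium carbonate: 346.4 g
Total batch = 2337 g; LOI loss = 337.2 g; yield = 85.58%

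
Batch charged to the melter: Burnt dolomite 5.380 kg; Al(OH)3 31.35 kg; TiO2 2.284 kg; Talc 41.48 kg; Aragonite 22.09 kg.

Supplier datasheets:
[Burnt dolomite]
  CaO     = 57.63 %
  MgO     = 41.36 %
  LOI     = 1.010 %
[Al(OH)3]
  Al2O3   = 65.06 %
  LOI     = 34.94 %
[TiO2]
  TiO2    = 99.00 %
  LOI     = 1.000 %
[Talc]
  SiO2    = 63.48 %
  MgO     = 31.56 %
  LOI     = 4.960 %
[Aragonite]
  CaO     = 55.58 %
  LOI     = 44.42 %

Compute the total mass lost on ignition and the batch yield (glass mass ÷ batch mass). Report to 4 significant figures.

LOI loss = 22.90 kg; glass = 79.68 kg; yield = 77.68%

Working values are printed, with 4-significant-digit rounding, on the page — each numeric step carries exact precision at all times — exactly one rounding goes into each reported result — all derived quantities (the five compositions, yield, totals, glass mass, LOI) are computed starting from the weights on 79.68 kg of glass at full float precision as they appear in the problem or the answer.
LOI of each material in turn:
  Burnt dolomite: 5.380 × 0.01010 = 0.05434 kg
  Al(OH)3: 31.35 × 0.3494 = 10.95 kg
  TiO2: 2.284 × 0.01000 = 0.02284 kg
  Talc: 41.48 × 0.04960 = 2.057 kg
  Aragonite: 22.09 × 0.4442 = 9.812 kg
Total LOI = 22.90 kg
Glass = batch − LOI = 102.6 − 22.90 = 79.68 kg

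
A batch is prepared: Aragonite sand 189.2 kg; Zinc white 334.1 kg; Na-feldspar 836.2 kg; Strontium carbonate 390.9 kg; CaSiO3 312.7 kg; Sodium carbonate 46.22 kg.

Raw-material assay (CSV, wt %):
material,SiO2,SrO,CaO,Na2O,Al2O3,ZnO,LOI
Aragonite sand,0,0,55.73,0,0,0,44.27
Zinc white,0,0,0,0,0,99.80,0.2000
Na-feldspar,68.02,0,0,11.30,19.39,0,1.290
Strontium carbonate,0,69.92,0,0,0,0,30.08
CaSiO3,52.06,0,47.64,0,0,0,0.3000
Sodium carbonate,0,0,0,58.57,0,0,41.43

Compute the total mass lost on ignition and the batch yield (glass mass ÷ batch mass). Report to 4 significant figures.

Each numeric step carries full float precision in every operation. Mid-chain values are printed, rounded to 4 significant digits, in the working — a single rounding yields every reported figure; derived quantities (the yield, totals, six oxide percentages, net glass mass, LOI) are carried in full float precision using the weight values for 1876 kg of glass precisely as stated by problem or answer.
Ignition loss by material:
  Aragonite sand: 189.2 × 0.4427 = 83.76 kg
  Zinc white: 334.1 × 0.002000 = 0.6682 kg
  Na-feldspar: 836.2 × 0.01290 = 10.79 kg
  Strontium carbonate: 390.9 × 0.3008 = 117.6 kg
  CaSiO3: 312.7 × 0.003000 = 0.9381 kg
  Sodium carbonate: 46.22 × 0.4143 = 19.15 kg
Total LOI = 232.9 kg
Glass = batch − LOI = 2109 − 232.9 = 1876 kg

LOI loss = 232.9 kg; glass = 1876 kg; yield = 88.96%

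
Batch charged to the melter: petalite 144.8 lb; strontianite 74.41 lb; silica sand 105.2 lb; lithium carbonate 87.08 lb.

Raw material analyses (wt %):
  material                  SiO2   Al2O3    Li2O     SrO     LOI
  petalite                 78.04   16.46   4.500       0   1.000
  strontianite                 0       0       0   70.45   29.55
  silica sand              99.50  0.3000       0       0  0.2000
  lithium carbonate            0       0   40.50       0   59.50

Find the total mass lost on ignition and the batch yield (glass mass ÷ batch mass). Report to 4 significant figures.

Values along the way are shown, rounded to 4 significant figures, as written — the whole derivation holds full float precision from first step to last — every reported number is rounded a single time. All derived quantities are carried from the weighed amounts per 336.0 lb of glass in exact precision (the totals, four oxide percentages, net glass mass, the yield, LOI), as they appear in the problem or the answer.
LOI of each material in turn:
  petalite: 144.8 × 0.01000 = 1.448 lb
  strontianite: 74.41 × 0.2955 = 21.99 lb
  silica sand: 105.2 × 0.002000 = 0.2104 lb
  lithium carbonate: 87.08 × 0.5950 = 51.81 lb
Total LOI = 75.46 lb
Glass = batch − LOI = 411.5 − 75.46 = 336.0 lb

LOI loss = 75.46 lb; glass = 336.0 lb; yield = 81.66%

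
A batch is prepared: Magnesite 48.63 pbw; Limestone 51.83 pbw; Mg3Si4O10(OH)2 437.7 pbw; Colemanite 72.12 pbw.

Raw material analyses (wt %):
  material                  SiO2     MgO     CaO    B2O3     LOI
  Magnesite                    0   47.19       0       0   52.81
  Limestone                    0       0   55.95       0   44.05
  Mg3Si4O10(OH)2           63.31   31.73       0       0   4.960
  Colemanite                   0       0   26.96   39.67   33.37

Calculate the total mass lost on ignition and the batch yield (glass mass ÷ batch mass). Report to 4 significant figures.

Intermediates are shown, with 4-significant-digit rounding, when written out; each numeric step keeps exact precision in every operation; exactly one rounding is applied to every reported result; all derived quantities, including four oxide percentages, net glass mass, LOI, the yield, the totals, are carried from the batch weights on 516.0 pbw of glass at exact precision, exactly as printed in the problem or the answer.
Ignition loss by material:
  Magnesite: 48.63 × 0.5281 = 25.68 pbw
  Limestone: 51.83 × 0.4405 = 22.83 pbw
  Mg3Si4O10(OH)2: 437.7 × 0.04960 = 21.71 pbw
  Colemanite: 72.12 × 0.3337 = 24.07 pbw
Total LOI = 94.29 pbw
Glass = batch − LOI = 610.3 − 94.29 = 516.0 pbw

LOI loss = 94.29 pbw; glass = 516.0 pbw; yield = 84.55%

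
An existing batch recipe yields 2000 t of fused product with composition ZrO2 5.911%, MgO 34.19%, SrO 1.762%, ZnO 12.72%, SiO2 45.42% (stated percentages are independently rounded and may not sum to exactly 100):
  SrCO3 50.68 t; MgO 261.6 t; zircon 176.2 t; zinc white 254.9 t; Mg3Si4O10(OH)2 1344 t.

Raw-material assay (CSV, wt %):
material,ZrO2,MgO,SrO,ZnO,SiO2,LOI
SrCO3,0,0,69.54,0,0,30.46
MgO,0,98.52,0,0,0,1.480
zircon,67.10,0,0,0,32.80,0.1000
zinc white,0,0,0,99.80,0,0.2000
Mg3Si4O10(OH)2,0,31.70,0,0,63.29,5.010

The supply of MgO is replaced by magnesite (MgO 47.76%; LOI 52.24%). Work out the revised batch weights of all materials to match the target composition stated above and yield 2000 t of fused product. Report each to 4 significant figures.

Each numeric step carries exact precision all the way through; intermediates are displayed, rounded to four significant digits, as written — every reported result takes just one rounding; derived quantities, which include five oxide percentages, LOI, the totals, glass mass, yield, are rebuilt in full precision, exactly as shown in the question or the answer, from the batch weights for 2000 t of glass.
Oxide-by-oxide targets in 2000 t fused product:
  ZrO2: 5.911% × 2000 = 118.2 t
  MgO: 34.19% × 2000 = 683.8 t
  SrO: 1.762% × 2000 = 35.24 t
  ZnO: 12.72% × 2000 = 254.4 t
  SiO2: 45.42% × 2000 = 908.4 t
A balance pass over the oxides, per the reported batch figures, on the stated basis (oxide sums agree with the targets within answer rounding):
  ZrO2: 176.2·0.6710 = 118.2 t (target 118.2 t)
  MgO: 539.7·0.4776 + 1344·0.3170 = 683.8 t (target 683.8 t)
  SrO: 50.68·0.6954 = 35.24 t (target 35.24 t)
  ZnO: 254.9·0.9980 = 254.4 t (target 254.4 t)
  SiO2: 176.2·0.3280 + 1344·0.6329 = 908.4 t (target 908.4 t)
The glass-mass cross-check: the batch minus its LOI: 2000 t (the targets, summed, come to 2000 t; versus the stated basis of 2000 t — gaps are rounding artifacts).
Batch total: Σ batch = 2365 t; LOI removed, Σ of batch·LOI: 365.4 t; yield: glass divided by total = 84.55%.

Revised batch per 2000 t fused product:
  SrCO3: 50.68 t
  magnesite: 539.7 t
  zircon: 176.2 t
  zinc white: 254.9 t
  Mg3Si4O10(OH)2: 1344 t
Total batch = 2365 t; LOI loss = 365.4 t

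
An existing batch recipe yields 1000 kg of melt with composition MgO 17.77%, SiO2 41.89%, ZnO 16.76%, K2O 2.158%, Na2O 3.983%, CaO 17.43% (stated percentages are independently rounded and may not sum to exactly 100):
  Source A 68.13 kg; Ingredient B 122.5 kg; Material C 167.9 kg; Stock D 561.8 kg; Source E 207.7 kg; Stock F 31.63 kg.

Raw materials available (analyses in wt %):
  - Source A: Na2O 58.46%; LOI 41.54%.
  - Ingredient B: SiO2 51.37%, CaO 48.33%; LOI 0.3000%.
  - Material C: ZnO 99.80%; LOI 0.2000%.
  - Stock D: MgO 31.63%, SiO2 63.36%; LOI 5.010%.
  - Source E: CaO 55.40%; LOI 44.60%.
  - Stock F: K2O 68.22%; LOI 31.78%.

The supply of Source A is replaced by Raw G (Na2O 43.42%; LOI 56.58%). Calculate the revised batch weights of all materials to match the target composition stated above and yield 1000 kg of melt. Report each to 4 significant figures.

Revised batch per 1000 kg melt:
  Raw G: 91.73 kg
  Ingredient B: 122.5 kg
  Material C: 167.9 kg
  Stock D: 561.8 kg
  Source E: 207.7 kg
  Stock F: 31.63 kg
Total batch = 1183 kg; LOI loss = 183.4 kg

Values along the way appear (rounded to four significant digits) within the worked lines — the whole derivation runs at full float precision end to end. Each reported number is rounded exactly once. Derived quantities (the six compositions, yield, LOI, the totals, net glass mass) are carried using the weight values for 1000 kg of glass in full precision as they appear in problem or answer.
Oxide mass targets, per 1000 kg melt:
  MgO: 17.77% × 1000 = 177.7 kg
  SiO2: 41.89% × 1000 = 418.9 kg
  ZnO: 16.76% × 1000 = 167.6 kg
  K2O: 2.158% × 1000 = 21.58 kg
  Na2O: 3.983% × 1000 = 39.83 kg
  CaO: 17.43% × 1000 = 174.3 kg
Sums-versus-targets review applying the batch weights above, at the basis given (sum by sum, the targets are met net of answer rounding effects):
  MgO: 561.8·0.3163 = 177.7 kg (target 177.7 kg)
  SiO2: 122.5·0.5137 + 561.8·0.6336 = 418.9 kg (target 418.9 kg)
  ZnO: 167.9·0.9980 = 167.6 kg (target 167.6 kg)
  K2O: 31.63·0.6822 = 21.58 kg (target 21.58 kg)
  Na2O: 91.73·0.4342 = 39.83 kg (target 39.83 kg)
  CaO: 122.5·0.4833 + 207.7·0.5540 = 174.3 kg (target 174.3 kg)
The glass-mass cross-check: Σ batch − LOI loss = 999.8 kg (the Σ of target masses is 999.9 kg; against the stated basis, 1000 kg — gaps are rounding artifacts).
Batch grand total — Σ batch = 1183 kg; Σ batch·LOI gives LOI loss = 183.4 kg; glass ÷ batch gives a yield of 84.50%.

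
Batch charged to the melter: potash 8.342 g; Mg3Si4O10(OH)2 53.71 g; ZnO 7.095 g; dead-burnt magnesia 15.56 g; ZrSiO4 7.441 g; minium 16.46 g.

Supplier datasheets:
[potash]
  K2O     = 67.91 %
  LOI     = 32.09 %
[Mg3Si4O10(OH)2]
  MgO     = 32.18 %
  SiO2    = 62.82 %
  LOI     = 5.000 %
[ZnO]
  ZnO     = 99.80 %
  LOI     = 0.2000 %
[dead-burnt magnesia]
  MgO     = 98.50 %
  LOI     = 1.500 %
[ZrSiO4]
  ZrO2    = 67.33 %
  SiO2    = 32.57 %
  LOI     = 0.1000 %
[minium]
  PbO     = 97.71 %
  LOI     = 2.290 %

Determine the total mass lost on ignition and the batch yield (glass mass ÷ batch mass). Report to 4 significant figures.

All internal work maintains exact precision in every operation. Intermediates are displayed (rounded to 4 significant digits) in the printout. Every reported number carries a single rounding — derived quantities are computed starting from the weights for 102.6 g of glass at full precision (LOI, the six compositions, totals, the yield, glass mass) exactly as printed in question or answer.
Each material's LOI contribution:
  potash: 8.342 × 0.3209 = 2.677 g
  Mg3Si4O10(OH)2: 53.71 × 0.05000 = 2.686 g
  ZnO: 7.095 × 0.002000 = 0.01419 g
  dead-burnt magnesia: 15.56 × 0.01500 = 0.2334 g
  ZrSiO4: 7.441 × 0.001000 = 0.007441 g
  minium: 16.46 × 0.02290 = 0.3769 g
Total LOI = 5.994 g
Glass = batch − LOI = 108.6 − 5.994 = 102.6 g

LOI loss = 5.994 g; glass = 102.6 g; yield = 94.48%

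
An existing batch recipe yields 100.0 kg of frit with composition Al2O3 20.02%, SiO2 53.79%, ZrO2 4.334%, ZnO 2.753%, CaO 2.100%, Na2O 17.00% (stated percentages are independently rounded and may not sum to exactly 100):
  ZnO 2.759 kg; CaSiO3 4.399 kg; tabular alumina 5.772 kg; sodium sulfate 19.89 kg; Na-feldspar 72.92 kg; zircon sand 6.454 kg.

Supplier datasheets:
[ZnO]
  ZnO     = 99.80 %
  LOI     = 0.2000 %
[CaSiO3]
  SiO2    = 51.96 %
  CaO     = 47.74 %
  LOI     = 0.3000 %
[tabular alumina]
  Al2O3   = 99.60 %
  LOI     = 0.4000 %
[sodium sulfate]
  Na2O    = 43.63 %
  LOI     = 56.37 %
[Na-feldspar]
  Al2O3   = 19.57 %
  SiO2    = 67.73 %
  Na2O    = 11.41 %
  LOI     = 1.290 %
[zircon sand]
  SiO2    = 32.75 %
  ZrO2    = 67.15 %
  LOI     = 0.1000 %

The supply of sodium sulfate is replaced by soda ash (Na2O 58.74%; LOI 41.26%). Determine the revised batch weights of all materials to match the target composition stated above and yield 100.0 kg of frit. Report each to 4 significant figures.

Revised batch per 100.0 kg frit:
  ZnO: 2.759 kg
  CaSiO3: 4.399 kg
  tabular alumina: 5.772 kg
  soda ash: 14.78 kg
  Na-feldspar: 72.92 kg
  zircon sand: 6.454 kg
Total batch = 107.1 kg; LOI loss = 7.087 kg

In-progress results are printed rounded to 4 significant figures at each printed step. Each numeric step maintains full float precision end to end — each reported number takes exactly one rounding. The derived quantities, including ignition loss, six oxide percentages, net glass mass, yield, totals, are re-derived starting from the weights per 100.0 kg of glass in full float precision, as written in the problem or answer text.
The oxide mass targets at 100.0 kg frit:
  Al2O3: 20.02% × 100.0 = 20.02 kg
  SiO2: 53.79% × 100.0 = 53.79 kg
  ZrO2: 4.334% × 100.0 = 4.334 kg
  ZnO: 2.753% × 100.0 = 2.753 kg
  CaO: 2.100% × 100.0 = 2.100 kg
  Na2O: 17.00% × 100.0 = 17.00 kg
Mass-balance tally per oxide using the reported weights, under the basis named above (each sum matches its target mass exact up to rounding of places):
  Al2O3: 5.772·0.9960 + 72.92·0.1957 = 20.02 kg (target 20.02 kg)
  SiO2: 4.399·0.5196 + 72.92·0.6773 + 6.454·0.3275 = 53.79 kg (target 53.79 kg)
  ZrO2: 6.454·0.6715 = 4.334 kg (target 4.334 kg)
  ZnO: 2.759·0.9980 = 2.753 kg (target 2.753 kg)
  CaO: 4.399·0.4774 = 2.100 kg (target 2.100 kg)
  Na2O: 14.78·0.5874 + 72.92·0.1141 = 17.00 kg (target 17.00 kg)
Mass balance on the glass: Σ batch − LOI loss = 100.0 kg (targets for the oxides total 100.0 kg; the stated basis being 100.0 kg — gaps are rounding artifacts).
Batch grand total — Σ batch = 107.1 kg; the LOI term Σ batch·LOI equals 7.087 kg; the yield ratio, glass ÷ batch: 93.38%.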